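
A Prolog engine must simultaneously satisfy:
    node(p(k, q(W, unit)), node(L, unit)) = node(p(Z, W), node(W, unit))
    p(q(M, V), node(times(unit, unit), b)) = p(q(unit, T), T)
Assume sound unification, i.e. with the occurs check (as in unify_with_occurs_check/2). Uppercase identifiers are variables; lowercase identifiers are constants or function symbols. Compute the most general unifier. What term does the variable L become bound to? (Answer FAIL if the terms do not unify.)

Decompose node/2: p(k, q(W, unit)) = p(Z, W),  node(L, unit) = node(W, unit).
Decompose p/2: k = Z,  q(W, unit) = W.
Bind Z := k; no other remaining equation mentions Z.
Occurs check fails: W occurs in q(W, unit); the equation W = q(W, unit) has no finite solution.

FAIL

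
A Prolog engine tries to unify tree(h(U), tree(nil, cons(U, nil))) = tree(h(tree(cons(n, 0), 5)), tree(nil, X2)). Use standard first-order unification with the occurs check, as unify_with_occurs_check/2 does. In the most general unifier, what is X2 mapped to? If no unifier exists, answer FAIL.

Decompose tree/2: h(U) = h(tree(cons(n, 0), 5)),  tree(nil, cons(U, nil)) = tree(nil, X2).
Decompose h/1: U = tree(cons(n, 0), 5).
Bind U := tree(cons(n, 0), 5); substituting into the remaining equation gives: tree(nil, cons(tree(cons(n, 0), 5), nil)) = tree(nil, X2).
Decompose tree/2: nil = nil,  cons(tree(cons(n, 0), 5), nil) = X2.
Delete trivial equation nil = nil.
Bind X2 := cons(tree(cons(n, 0), 5), nil).
MGU = { U ↦ tree(cons(n, 0), 5), X2 ↦ cons(tree(cons(n, 0), 5), nil) }, so X2 ↦ cons(tree(cons(n, 0), 5), nil).

cons(tree(cons(n, 0), 5), nil)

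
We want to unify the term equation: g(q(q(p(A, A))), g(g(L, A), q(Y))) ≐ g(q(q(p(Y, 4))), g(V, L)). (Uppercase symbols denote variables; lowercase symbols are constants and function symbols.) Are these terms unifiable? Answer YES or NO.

YES

Decompose g/2: q(q(p(A, A))) ≐ q(q(p(Y, 4))),  g(g(L, A), q(Y)) ≐ g(V, L).
Decompose q/1: q(p(A, A)) ≐ q(p(Y, 4)).
Decompose q/1: p(A, A) ≐ p(Y, 4).
Decompose p/2: A ≐ Y,  A ≐ 4.
Bind A := Y; substituting into the remaining equations gives: Y ≐ 4,  g(g(L, Y), q(Y)) ≐ g(V, L).
Bind Y := 4; substituting into the remaining equation gives: g(g(L, 4), q(4)) ≐ g(V, L). Substituting into the earlier binding gives A := 4.
Decompose g/2: g(L, 4) ≐ V,  q(4) ≐ L.
Bind V := g(L, 4); no other remaining equation mentions V.
Bind L := q(4). Substituting into the earlier binding gives V := g(q(4), 4).
No equations remain and no clash or occurs-check failure arose, so a unifier exists.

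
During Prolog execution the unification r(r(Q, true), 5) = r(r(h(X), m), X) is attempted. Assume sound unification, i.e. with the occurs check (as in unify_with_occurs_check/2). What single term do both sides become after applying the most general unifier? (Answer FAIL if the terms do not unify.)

FAIL

Decompose r/2: r(Q, true) = r(h(X), m),  5 = X.
Decompose r/2: Q = h(X),  true = m.
Bind Q := h(X); no other remaining equation mentions Q.
Clash: constants true and m differ; no unifier exists.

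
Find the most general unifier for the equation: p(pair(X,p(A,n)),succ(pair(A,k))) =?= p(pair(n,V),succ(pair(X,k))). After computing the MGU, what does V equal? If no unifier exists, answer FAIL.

Decompose p/2: pair(X,p(A,n)) =?= pair(n,V),  succ(pair(A,k)) =?= succ(pair(X,k)).
Decompose pair/2: X =?= n,  p(A,n) =?= V.
Bind X := n; substituting into the one remaining equation that mentions X gives: succ(pair(A,k)) =?= succ(pair(n,k)).
Bind V := p(A,n); no other remaining equation mentions V.
Decompose succ/1: pair(A,k) =?= pair(n,k).
Decompose pair/2: A =?= n,  k =?= k.
Bind A := n; no other remaining equation mentions A. Substituting into the earlier binding gives V := p(n,n).
Delete trivial equation k =?= k.
MGU = { X := n, V := p(n,n), A := n }, so V := p(n,n).

p(n,n)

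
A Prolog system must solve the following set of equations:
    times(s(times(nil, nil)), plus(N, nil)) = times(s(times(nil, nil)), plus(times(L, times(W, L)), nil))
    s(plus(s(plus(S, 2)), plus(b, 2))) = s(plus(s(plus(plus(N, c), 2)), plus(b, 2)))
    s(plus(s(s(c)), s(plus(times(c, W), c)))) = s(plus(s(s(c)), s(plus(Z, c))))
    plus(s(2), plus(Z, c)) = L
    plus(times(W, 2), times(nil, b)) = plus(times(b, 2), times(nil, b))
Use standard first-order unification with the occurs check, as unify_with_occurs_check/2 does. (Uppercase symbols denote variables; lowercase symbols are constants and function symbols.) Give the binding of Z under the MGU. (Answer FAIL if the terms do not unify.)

times(c, b)

Decompose times/2: s(times(nil, nil)) = s(times(nil, nil)),  plus(N, nil) = plus(times(L, times(W, L)), nil).
Delete trivial equation s(times(nil, nil)) = s(times(nil, nil)).
Decompose plus/2: N = times(L, times(W, L)),  nil = nil.
Bind N := times(L, times(W, L)); substituting into the one remaining equation that mentions N gives: s(plus(s(plus(S, 2)), plus(b, 2))) = s(plus(s(plus(plus(times(L, times(W, L)), c), 2)), plus(b, 2))).
Delete trivial equation nil = nil.
Decompose s/1: plus(s(plus(S, 2)), plus(b, 2)) = plus(s(plus(plus(times(L, times(W, L)), c), 2)), plus(b, 2)).
Decompose plus/2: s(plus(S, 2)) = s(plus(plus(times(L, times(W, L)), c), 2)),  plus(b, 2) = plus(b, 2).
Decompose s/1: plus(S, 2) = plus(plus(times(L, times(W, L)), c), 2).
Decompose plus/2: S = plus(times(L, times(W, L)), c),  2 = 2.
Bind S := plus(times(L, times(W, L)), c); no other remaining equation mentions S.
Delete trivial equation 2 = 2.
Delete trivial equation plus(b, 2) = plus(b, 2).
Decompose s/1: plus(s(s(c)), s(plus(times(c, W), c))) = plus(s(s(c)), s(plus(Z, c))).
Decompose plus/2: s(s(c)) = s(s(c)),  s(plus(times(c, W), c)) = s(plus(Z, c)).
Delete trivial equation s(s(c)) = s(s(c)).
Decompose s/1: plus(times(c, W), c) = plus(Z, c).
Decompose plus/2: times(c, W) = Z,  c = c.
Bind Z := times(c, W); substituting into the one remaining equation that mentions Z gives: plus(s(2), plus(times(c, W), c)) = L.
Delete trivial equation c = c.
Bind L := plus(s(2), plus(times(c, W), c)); no other remaining equation mentions L. Substituting into the earlier bindings gives N := times(plus(s(2), plus(times(c, W), c)), times(W, plus(s(2), plus(times(c, W), c)))), S := plus(times(plus(s(2), plus(times(c, W), c)), times(W, plus(s(2), plus(times(c, W), c)))), c).
Decompose plus/2: times(W, 2) = times(b, 2),  times(nil, b) = times(nil, b).
Decompose times/2: W = b,  2 = 2.
Bind W := b; no other remaining equation mentions W. Substituting into the earlier bindings gives N := times(plus(s(2), plus(times(c, b), c)), times(b, plus(s(2), plus(times(c, b), c)))), S := plus(times(plus(s(2), plus(times(c, b), c)), times(b, plus(s(2), plus(times(c, b), c)))), c), Z := times(c, b), L := plus(s(2), plus(times(c, b), c)).
Delete trivial equation 2 = 2.
Delete trivial equation times(nil, b) = times(nil, b).
MGU = { N ↦ times(plus(s(2), plus(times(c, b), c)), times(b, plus(s(2), plus(times(c, b), c)))), S ↦ plus(times(plus(s(2), plus(times(c, b), c)), times(b, plus(s(2), plus(times(c, b), c)))), c), Z ↦ times(c, b), L ↦ plus(s(2), plus(times(c, b), c)), W ↦ b }, so Z ↦ times(c, b).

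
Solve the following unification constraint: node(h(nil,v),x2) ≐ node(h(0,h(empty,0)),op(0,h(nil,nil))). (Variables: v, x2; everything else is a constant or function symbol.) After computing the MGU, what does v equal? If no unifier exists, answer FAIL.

Decompose node/2: h(nil,v) ≐ h(0,h(empty,0)),  x2 ≐ op(0,h(nil,nil)).
Decompose h/2: nil ≐ 0,  v ≐ h(empty,0).
Clash: constants nil and 0 differ; no unifier exists.

FAIL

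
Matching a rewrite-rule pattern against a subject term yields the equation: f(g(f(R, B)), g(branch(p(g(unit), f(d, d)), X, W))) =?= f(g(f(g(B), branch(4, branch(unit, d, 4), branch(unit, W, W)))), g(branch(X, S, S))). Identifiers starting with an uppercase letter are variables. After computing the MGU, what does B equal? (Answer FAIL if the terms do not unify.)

Decompose f/2: g(f(R, B)) =?= g(f(g(B), branch(4, branch(unit, d, 4), branch(unit, W, W)))),  g(branch(p(g(unit), f(d, d)), X, W)) =?= g(branch(X, S, S)).
Decompose g/1: f(R, B) =?= f(g(B), branch(4, branch(unit, d, 4), branch(unit, W, W))).
Decompose f/2: R =?= g(B),  B =?= branch(4, branch(unit, d, 4), branch(unit, W, W)).
Bind R := g(B); no other remaining equation mentions R.
Bind B := branch(4, branch(unit, d, 4), branch(unit, W, W)); no other remaining equation mentions B. Substituting into the earlier binding gives R := g(branch(4, branch(unit, d, 4), branch(unit, W, W))).
Decompose g/1: branch(p(g(unit), f(d, d)), X, W) =?= branch(X, S, S).
Decompose branch/3: p(g(unit), f(d, d)) =?= X,  X =?= S,  W =?= S.
Bind X := p(g(unit), f(d, d)); substituting into the one remaining equation that mentions X gives: p(g(unit), f(d, d)) =?= S.
Bind S := p(g(unit), f(d, d)); substituting into the remaining equation gives: W =?= p(g(unit), f(d, d)).
Bind W := p(g(unit), f(d, d)). Substituting into the earlier bindings gives R := g(branch(4, branch(unit, d, 4), branch(unit, p(g(unit), f(d, d)), p(g(unit), f(d, d))))), B := branch(4, branch(unit, d, 4), branch(unit, p(g(unit), f(d, d)), p(g(unit), f(d, d)))).
MGU = { R := g(branch(4, branch(unit, d, 4), branch(unit, p(g(unit), f(d, d)), p(g(unit), f(d, d))))), B := branch(4, branch(unit, d, 4), branch(unit, p(g(unit), f(d, d)), p(g(unit), f(d, d)))), X := p(g(unit), f(d, d)), S := p(g(unit), f(d, d)), W := p(g(unit), f(d, d)) }, so B := branch(4, branch(unit, d, 4), branch(unit, p(g(unit), f(d, d)), p(g(unit), f(d, d)))).

branch(4, branch(unit, d, 4), branch(unit, p(g(unit), f(d, d)), p(g(unit), f(d, d))))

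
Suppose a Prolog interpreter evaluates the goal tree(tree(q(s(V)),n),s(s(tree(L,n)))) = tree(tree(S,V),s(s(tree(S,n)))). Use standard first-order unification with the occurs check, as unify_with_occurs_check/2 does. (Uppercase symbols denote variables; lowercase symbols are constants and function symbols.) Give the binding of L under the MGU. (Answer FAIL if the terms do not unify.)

q(s(n))

Decompose tree/2: tree(q(s(V)),n) = tree(S,V),  s(s(tree(L,n))) = s(s(tree(S,n))).
Decompose tree/2: q(s(V)) = S,  n = V.
Bind S := q(s(V)); substituting into the one remaining equation that mentions S gives: s(s(tree(L,n))) = s(s(tree(q(s(V)),n))).
Bind V := n; substituting into the remaining equation gives: s(s(tree(L,n))) = s(s(tree(q(s(n)),n))). Substituting into the earlier binding gives S := q(s(n)).
Decompose s/1: s(tree(L,n)) = s(tree(q(s(n)),n)).
Decompose s/1: tree(L,n) = tree(q(s(n)),n).
Decompose tree/2: L = q(s(n)),  n = n.
Bind L := q(s(n)); no other remaining equation mentions L.
Delete trivial equation n = n.
MGU = { S -> q(s(n)), V -> n, L -> q(s(n)) }, so L -> q(s(n)).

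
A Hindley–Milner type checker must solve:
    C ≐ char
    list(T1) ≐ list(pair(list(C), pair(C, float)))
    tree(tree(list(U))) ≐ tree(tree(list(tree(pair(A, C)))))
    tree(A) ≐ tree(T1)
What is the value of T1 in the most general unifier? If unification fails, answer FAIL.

pair(list(char), pair(char, float))

Bind C := char; substituting into the 2 remaining equations that mention C gives: list(T1) ≐ list(pair(list(char), pair(char, float))),  tree(tree(list(U))) ≐ tree(tree(list(tree(pair(A, char))))).
Decompose list/1: T1 ≐ pair(list(char), pair(char, float)).
Bind T1 := pair(list(char), pair(char, float)); substituting into the one remaining equation that mentions T1 gives: tree(A) ≐ tree(pair(list(char), pair(char, float))).
Decompose tree/1: tree(list(U)) ≐ tree(list(tree(pair(A, char)))).
Decompose tree/1: list(U) ≐ list(tree(pair(A, char))).
Decompose list/1: U ≐ tree(pair(A, char)).
Bind U := tree(pair(A, char)); no other remaining equation mentions U.
Decompose tree/1: A ≐ pair(list(char), pair(char, float)).
Bind A := pair(list(char), pair(char, float)). Substituting into the earlier binding gives U := tree(pair(pair(list(char), pair(char, float)), char)).
MGU = { C -> char, T1 -> pair(list(char), pair(char, float)), U -> tree(pair(pair(list(char), pair(char, float)), char)), A -> pair(list(char), pair(char, float)) }, so T1 -> pair(list(char), pair(char, float)).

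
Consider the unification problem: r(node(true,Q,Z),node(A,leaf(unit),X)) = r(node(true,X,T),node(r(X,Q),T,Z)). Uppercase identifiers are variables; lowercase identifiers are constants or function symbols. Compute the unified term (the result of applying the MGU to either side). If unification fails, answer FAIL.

r(node(true,leaf(unit),leaf(unit)),node(r(leaf(unit),leaf(unit)),leaf(unit),leaf(unit)))

Decompose r/2: node(true,Q,Z) = node(true,X,T),  node(A,leaf(unit),X) = node(r(X,Q),T,Z).
Decompose node/3: true = true,  Q = X,  Z = T.
Delete trivial equation true = true.
Bind Q := X; substituting into the one remaining equation that mentions Q gives: node(A,leaf(unit),X) = node(r(X,X),T,Z).
Bind Z := T; substituting into the remaining equation gives: node(A,leaf(unit),X) = node(r(X,X),T,T).
Decompose node/3: A = r(X,X),  leaf(unit) = T,  X = T.
Bind A := r(X,X); no other remaining equation mentions A.
Bind T := leaf(unit); substituting into the remaining equation gives: X = leaf(unit). Substituting into the earlier binding gives Z := leaf(unit).
Bind X := leaf(unit). Substituting into the earlier bindings gives Q := leaf(unit), A := r(leaf(unit),leaf(unit)).
Applying the MGU to either side gives r(node(true,leaf(unit),leaf(unit)),node(r(leaf(unit),leaf(unit)),leaf(unit),leaf(unit))).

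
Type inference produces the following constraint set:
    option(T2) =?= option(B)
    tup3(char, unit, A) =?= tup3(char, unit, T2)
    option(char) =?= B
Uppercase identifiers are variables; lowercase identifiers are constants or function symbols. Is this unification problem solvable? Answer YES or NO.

Decompose option/1: T2 =?= B.
Bind T2 := B; substituting into the one remaining equation that mentions T2 gives: tup3(char, unit, A) =?= tup3(char, unit, B).
Decompose tup3/3: char =?= char,  unit =?= unit,  A =?= B.
Delete trivial equation char =?= char.
Delete trivial equation unit =?= unit.
Bind A := B; no other remaining equation mentions A.
Bind B := option(char). Substituting into the earlier bindings gives T2 := option(char), A := option(char).
No equations remain and no clash or occurs-check failure arose, so a unifier exists.

YES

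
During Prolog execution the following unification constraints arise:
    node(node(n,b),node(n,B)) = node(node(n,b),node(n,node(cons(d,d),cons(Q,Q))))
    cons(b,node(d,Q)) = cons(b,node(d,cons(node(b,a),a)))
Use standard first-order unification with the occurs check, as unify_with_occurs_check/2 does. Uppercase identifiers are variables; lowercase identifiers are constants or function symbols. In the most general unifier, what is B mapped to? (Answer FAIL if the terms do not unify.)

node(cons(d,d),cons(cons(node(b,a),a),cons(node(b,a),a)))

Decompose node/2: node(n,b) = node(n,b),  node(n,B) = node(n,node(cons(d,d),cons(Q,Q))).
Delete trivial equation node(n,b) = node(n,b).
Decompose node/2: n = n,  B = node(cons(d,d),cons(Q,Q)).
Delete trivial equation n = n.
Bind B := node(cons(d,d),cons(Q,Q)); no other remaining equation mentions B.
Decompose cons/2: b = b,  node(d,Q) = node(d,cons(node(b,a),a)).
Delete trivial equation b = b.
Decompose node/2: d = d,  Q = cons(node(b,a),a).
Delete trivial equation d = d.
Bind Q := cons(node(b,a),a). Substituting into the earlier binding gives B := node(cons(d,d),cons(cons(node(b,a),a),cons(node(b,a),a))).
MGU = { B ↦ node(cons(d,d),cons(cons(node(b,a),a),cons(node(b,a),a))), Q ↦ cons(node(b,a),a) }, so B ↦ node(cons(d,d),cons(cons(node(b,a),a),cons(node(b,a),a))).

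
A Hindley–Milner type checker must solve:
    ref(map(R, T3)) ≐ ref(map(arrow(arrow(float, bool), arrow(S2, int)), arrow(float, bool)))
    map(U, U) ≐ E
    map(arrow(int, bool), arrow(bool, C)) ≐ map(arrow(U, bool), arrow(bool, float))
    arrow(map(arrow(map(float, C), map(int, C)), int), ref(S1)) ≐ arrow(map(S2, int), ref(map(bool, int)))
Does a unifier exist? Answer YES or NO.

YES

Decompose ref/1: map(R, T3) ≐ map(arrow(arrow(float, bool), arrow(S2, int)), arrow(float, bool)).
Decompose map/2: R ≐ arrow(arrow(float, bool), arrow(S2, int)),  T3 ≐ arrow(float, bool).
Bind R := arrow(arrow(float, bool), arrow(S2, int)); no other remaining equation mentions R.
Bind T3 := arrow(float, bool); no other remaining equation mentions T3.
Bind E := map(U, U); no other remaining equation mentions E.
Decompose map/2: arrow(int, bool) ≐ arrow(U, bool),  arrow(bool, C) ≐ arrow(bool, float).
Decompose arrow/2: int ≐ U,  bool ≐ bool.
Bind U := int; no other remaining equation mentions U. Substituting into the earlier binding gives E := map(int, int).
Delete trivial equation bool ≐ bool.
Decompose arrow/2: bool ≐ bool,  C ≐ float.
Delete trivial equation bool ≐ bool.
Bind C := float; substituting into the remaining equation gives: arrow(map(arrow(map(float, float), map(int, float)), int), ref(S1)) ≐ arrow(map(S2, int), ref(map(bool, int))).
Decompose arrow/2: map(arrow(map(float, float), map(int, float)), int) ≐ map(S2, int),  ref(S1) ≐ ref(map(bool, int)).
Decompose map/2: arrow(map(float, float), map(int, float)) ≐ S2,  int ≐ int.
Bind S2 := arrow(map(float, float), map(int, float)); no other remaining equation mentions S2. Substituting into the earlier binding gives R := arrow(arrow(float, bool), arrow(arrow(map(float, float), map(int, float)), int)).
Delete trivial equation int ≐ int.
Decompose ref/1: S1 ≐ map(bool, int).
Bind S1 := map(bool, int).
No equations remain and no clash or occurs-check failure arose, so a unifier exists.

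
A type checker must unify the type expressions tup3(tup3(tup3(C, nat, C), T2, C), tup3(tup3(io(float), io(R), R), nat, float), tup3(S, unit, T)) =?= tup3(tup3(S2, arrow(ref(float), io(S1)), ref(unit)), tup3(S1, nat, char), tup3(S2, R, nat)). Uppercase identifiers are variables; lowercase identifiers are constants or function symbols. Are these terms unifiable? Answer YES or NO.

Decompose tup3/3: tup3(tup3(C, nat, C), T2, C) =?= tup3(S2, arrow(ref(float), io(S1)), ref(unit)),  tup3(tup3(io(float), io(R), R), nat, float) =?= tup3(S1, nat, char),  tup3(S, unit, T) =?= tup3(S2, R, nat).
Decompose tup3/3: tup3(C, nat, C) =?= S2,  T2 =?= arrow(ref(float), io(S1)),  C =?= ref(unit).
Bind S2 := tup3(C, nat, C); substituting into the one remaining equation that mentions S2 gives: tup3(S, unit, T) =?= tup3(tup3(C, nat, C), R, nat).
Bind T2 := arrow(ref(float), io(S1)); no other remaining equation mentions T2.
Bind C := ref(unit); substituting into the one remaining equation that mentions C gives: tup3(S, unit, T) =?= tup3(tup3(ref(unit), nat, ref(unit)), R, nat). Substituting into the earlier binding gives S2 := tup3(ref(unit), nat, ref(unit)).
Decompose tup3/3: tup3(io(float), io(R), R) =?= S1,  nat =?= nat,  float =?= char.
Bind S1 := tup3(io(float), io(R), R); no other remaining equation mentions S1. Substituting into the earlier binding gives T2 := arrow(ref(float), io(tup3(io(float), io(R), R))).
Delete trivial equation nat =?= nat.
Clash: constants float and char differ; no unifier exists.

NO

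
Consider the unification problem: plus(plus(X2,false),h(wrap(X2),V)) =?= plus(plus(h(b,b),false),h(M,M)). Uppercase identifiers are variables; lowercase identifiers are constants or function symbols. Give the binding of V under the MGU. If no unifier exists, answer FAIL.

Decompose plus/2: plus(X2,false) =?= plus(h(b,b),false),  h(wrap(X2),V) =?= h(M,M).
Decompose plus/2: X2 =?= h(b,b),  false =?= false.
Bind X2 := h(b,b); substituting into the one remaining equation that mentions X2 gives: h(wrap(h(b,b)),V) =?= h(M,M).
Delete trivial equation false =?= false.
Decompose h/2: wrap(h(b,b)) =?= M,  V =?= M.
Bind M := wrap(h(b,b)); substituting into the remaining equation gives: V =?= wrap(h(b,b)).
Bind V := wrap(h(b,b)).
MGU = { X2 := h(b,b), M := wrap(h(b,b)), V := wrap(h(b,b)) }, so V := wrap(h(b,b)).

wrap(h(b,b))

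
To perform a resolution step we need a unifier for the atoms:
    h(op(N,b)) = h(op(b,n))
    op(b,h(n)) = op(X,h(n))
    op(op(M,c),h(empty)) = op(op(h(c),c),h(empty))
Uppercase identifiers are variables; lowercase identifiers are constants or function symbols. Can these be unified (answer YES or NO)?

Decompose h/1: op(N,b) = op(b,n).
Decompose op/2: N = b,  b = n.
Bind N := b; no other remaining equation mentions N.
Clash: constants b and n differ; no unifier exists.

NO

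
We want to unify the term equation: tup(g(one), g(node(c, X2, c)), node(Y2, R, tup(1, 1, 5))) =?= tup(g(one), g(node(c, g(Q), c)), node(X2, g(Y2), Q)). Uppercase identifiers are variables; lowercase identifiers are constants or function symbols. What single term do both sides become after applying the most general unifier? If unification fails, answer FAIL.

tup(g(one), g(node(c, g(tup(1, 1, 5)), c)), node(g(tup(1, 1, 5)), g(g(tup(1, 1, 5))), tup(1, 1, 5)))

Decompose tup/3: g(one) =?= g(one),  g(node(c, X2, c)) =?= g(node(c, g(Q), c)),  node(Y2, R, tup(1, 1, 5)) =?= node(X2, g(Y2), Q).
Delete trivial equation g(one) =?= g(one).
Decompose g/1: node(c, X2, c) =?= node(c, g(Q), c).
Decompose node/3: c =?= c,  X2 =?= g(Q),  c =?= c.
Delete trivial equation c =?= c.
Bind X2 := g(Q); substituting into the one remaining equation that mentions X2 gives: node(Y2, R, tup(1, 1, 5)) =?= node(g(Q), g(Y2), Q).
Delete trivial equation c =?= c.
Decompose node/3: Y2 =?= g(Q),  R =?= g(Y2),  tup(1, 1, 5) =?= Q.
Bind Y2 := g(Q); substituting into the one remaining equation that mentions Y2 gives: R =?= g(g(Q)).
Bind R := g(g(Q)); no other remaining equation mentions R.
Bind Q := tup(1, 1, 5). Substituting into the earlier bindings gives X2 := g(tup(1, 1, 5)), Y2 := g(tup(1, 1, 5)), R := g(g(tup(1, 1, 5))).
Applying the MGU to either side gives tup(g(one), g(node(c, g(tup(1, 1, 5)), c)), node(g(tup(1, 1, 5)), g(g(tup(1, 1, 5))), tup(1, 1, 5))).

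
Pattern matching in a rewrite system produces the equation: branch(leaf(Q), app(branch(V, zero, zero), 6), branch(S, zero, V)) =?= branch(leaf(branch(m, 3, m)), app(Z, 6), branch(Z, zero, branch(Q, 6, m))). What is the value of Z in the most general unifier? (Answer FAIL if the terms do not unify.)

Decompose branch/3: leaf(Q) =?= leaf(branch(m, 3, m)),  app(branch(V, zero, zero), 6) =?= app(Z, 6),  branch(S, zero, V) =?= branch(Z, zero, branch(Q, 6, m)).
Decompose leaf/1: Q =?= branch(m, 3, m).
Bind Q := branch(m, 3, m); substituting into the one remaining equation that mentions Q gives: branch(S, zero, V) =?= branch(Z, zero, branch(branch(m, 3, m), 6, m)).
Decompose app/2: branch(V, zero, zero) =?= Z,  6 =?= 6.
Bind Z := branch(V, zero, zero); substituting into the one remaining equation that mentions Z gives: branch(S, zero, V) =?= branch(branch(V, zero, zero), zero, branch(branch(m, 3, m), 6, m)).
Delete trivial equation 6 =?= 6.
Decompose branch/3: S =?= branch(V, zero, zero),  zero =?= zero,  V =?= branch(branch(m, 3, m), 6, m).
Bind S := branch(V, zero, zero); no other remaining equation mentions S.
Delete trivial equation zero =?= zero.
Bind V := branch(branch(m, 3, m), 6, m). Substituting into the earlier bindings gives Z := branch(branch(branch(m, 3, m), 6, m), zero, zero), S := branch(branch(branch(m, 3, m), 6, m), zero, zero).
MGU = { Q -> branch(m, 3, m), Z -> branch(branch(branch(m, 3, m), 6, m), zero, zero), S -> branch(branch(branch(m, 3, m), 6, m), zero, zero), V -> branch(branch(m, 3, m), 6, m) }, so Z -> branch(branch(branch(m, 3, m), 6, m), zero, zero).

branch(branch(branch(m, 3, m), 6, m), zero, zero)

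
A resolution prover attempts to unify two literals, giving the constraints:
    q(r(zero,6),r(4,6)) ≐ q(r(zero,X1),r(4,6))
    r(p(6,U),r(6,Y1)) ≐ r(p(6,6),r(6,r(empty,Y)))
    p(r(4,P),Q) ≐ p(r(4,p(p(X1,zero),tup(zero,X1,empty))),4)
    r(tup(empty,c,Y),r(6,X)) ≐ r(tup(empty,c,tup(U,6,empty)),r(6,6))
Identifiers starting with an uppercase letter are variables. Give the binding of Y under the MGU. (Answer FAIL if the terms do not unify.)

tup(6,6,empty)

Decompose q/2: r(zero,6) ≐ r(zero,X1),  r(4,6) ≐ r(4,6).
Decompose r/2: zero ≐ zero,  6 ≐ X1.
Delete trivial equation zero ≐ zero.
Bind X1 := 6; substituting into the one remaining equation that mentions X1 gives: p(r(4,P),Q) ≐ p(r(4,p(p(6,zero),tup(zero,6,empty))),4).
Delete trivial equation r(4,6) ≐ r(4,6).
Decompose r/2: p(6,U) ≐ p(6,6),  r(6,Y1) ≐ r(6,r(empty,Y)).
Decompose p/2: 6 ≐ 6,  U ≐ 6.
Delete trivial equation 6 ≐ 6.
Bind U := 6; substituting into the one remaining equation that mentions U gives: r(tup(empty,c,Y),r(6,X)) ≐ r(tup(empty,c,tup(6,6,empty)),r(6,6)).
Decompose r/2: 6 ≐ 6,  Y1 ≐ r(empty,Y).
Delete trivial equation 6 ≐ 6.
Bind Y1 := r(empty,Y); no other remaining equation mentions Y1.
Decompose p/2: r(4,P) ≐ r(4,p(p(6,zero),tup(zero,6,empty))),  Q ≐ 4.
Decompose r/2: 4 ≐ 4,  P ≐ p(p(6,zero),tup(zero,6,empty)).
Delete trivial equation 4 ≐ 4.
Bind P := p(p(6,zero),tup(zero,6,empty)); no other remaining equation mentions P.
Bind Q := 4; no other remaining equation mentions Q.
Decompose r/2: tup(empty,c,Y) ≐ tup(empty,c,tup(6,6,empty)),  r(6,X) ≐ r(6,6).
Decompose tup/3: empty ≐ empty,  c ≐ c,  Y ≐ tup(6,6,empty).
Delete trivial equation empty ≐ empty.
Delete trivial equation c ≐ c.
Bind Y := tup(6,6,empty); no other remaining equation mentions Y. Substituting into the earlier binding gives Y1 := r(empty,tup(6,6,empty)).
Decompose r/2: 6 ≐ 6,  X ≐ 6.
Delete trivial equation 6 ≐ 6.
Bind X := 6.
MGU = { X1 ↦ 6, U ↦ 6, Y1 ↦ r(empty,tup(6,6,empty)), P ↦ p(p(6,zero),tup(zero,6,empty)), Q ↦ 4, Y ↦ tup(6,6,empty), X ↦ 6 }, so Y ↦ tup(6,6,empty).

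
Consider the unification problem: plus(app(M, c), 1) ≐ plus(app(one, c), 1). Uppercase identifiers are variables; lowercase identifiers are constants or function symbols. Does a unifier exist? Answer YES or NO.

Decompose plus/2: app(M, c) ≐ app(one, c),  1 ≐ 1.
Decompose app/2: M ≐ one,  c ≐ c.
Bind M := one; no other remaining equation mentions M.
Delete trivial equation c ≐ c.
Delete trivial equation 1 ≐ 1.
No equations remain and no clash or occurs-check failure arose, so a unifier exists.

YES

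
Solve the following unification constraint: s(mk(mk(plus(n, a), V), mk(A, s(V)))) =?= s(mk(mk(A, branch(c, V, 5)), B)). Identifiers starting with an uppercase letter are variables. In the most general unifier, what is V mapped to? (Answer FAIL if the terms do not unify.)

FAIL

Decompose s/1: mk(mk(plus(n, a), V), mk(A, s(V))) =?= mk(mk(A, branch(c, V, 5)), B).
Decompose mk/2: mk(plus(n, a), V) =?= mk(A, branch(c, V, 5)),  mk(A, s(V)) =?= B.
Decompose mk/2: plus(n, a) =?= A,  V =?= branch(c, V, 5).
Bind A := plus(n, a); substituting into the one remaining equation that mentions A gives: mk(plus(n, a), s(V)) =?= B.
Occurs check fails: V occurs in branch(c, V, 5); the equation V =?= branch(c, V, 5) has no finite solution.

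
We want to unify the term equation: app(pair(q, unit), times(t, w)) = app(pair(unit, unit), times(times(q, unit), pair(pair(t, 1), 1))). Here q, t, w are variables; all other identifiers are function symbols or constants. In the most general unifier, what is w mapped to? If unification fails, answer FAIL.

pair(pair(times(unit, unit), 1), 1)

Decompose app/2: pair(q, unit) = pair(unit, unit),  times(t, w) = times(times(q, unit), pair(pair(t, 1), 1)).
Decompose pair/2: q = unit,  unit = unit.
Bind q := unit; substituting into the one remaining equation that mentions q gives: times(t, w) = times(times(unit, unit), pair(pair(t, 1), 1)).
Delete trivial equation unit = unit.
Decompose times/2: t = times(unit, unit),  w = pair(pair(t, 1), 1).
Bind t := times(unit, unit); substituting into the remaining equation gives: w = pair(pair(times(unit, unit), 1), 1).
Bind w := pair(pair(times(unit, unit), 1), 1).
MGU = { q -> unit, t -> times(unit, unit), w -> pair(pair(times(unit, unit), 1), 1) }, so w -> pair(pair(times(unit, unit), 1), 1).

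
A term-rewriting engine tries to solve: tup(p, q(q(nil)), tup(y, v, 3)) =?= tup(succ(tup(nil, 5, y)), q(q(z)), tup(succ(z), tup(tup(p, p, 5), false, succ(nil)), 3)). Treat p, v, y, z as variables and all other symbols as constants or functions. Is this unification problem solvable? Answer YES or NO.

YES

Decompose tup/3: p =?= succ(tup(nil, 5, y)),  q(q(nil)) =?= q(q(z)),  tup(y, v, 3) =?= tup(succ(z), tup(tup(p, p, 5), false, succ(nil)), 3).
Bind p := succ(tup(nil, 5, y)); substituting into the one remaining equation that mentions p gives: tup(y, v, 3) =?= tup(succ(z), tup(tup(succ(tup(nil, 5, y)), succ(tup(nil, 5, y)), 5), false, succ(nil)), 3).
Decompose q/1: q(nil) =?= q(z).
Decompose q/1: nil =?= z.
Bind z := nil; substituting into the remaining equation gives: tup(y, v, 3) =?= tup(succ(nil), tup(tup(succ(tup(nil, 5, y)), succ(tup(nil, 5, y)), 5), false, succ(nil)), 3).
Decompose tup/3: y =?= succ(nil),  v =?= tup(tup(succ(tup(nil, 5, y)), succ(tup(nil, 5, y)), 5), false, succ(nil)),  3 =?= 3.
Bind y := succ(nil); substituting into the one remaining equation that mentions y gives: v =?= tup(tup(succ(tup(nil, 5, succ(nil))), succ(tup(nil, 5, succ(nil))), 5), false, succ(nil)). Substituting into the earlier binding gives p := succ(tup(nil, 5, succ(nil))).
Bind v := tup(tup(succ(tup(nil, 5, succ(nil))), succ(tup(nil, 5, succ(nil))), 5), false, succ(nil)); no other remaining equation mentions v.
Delete trivial equation 3 =?= 3.
No equations remain and no clash or occurs-check failure arose, so a unifier exists.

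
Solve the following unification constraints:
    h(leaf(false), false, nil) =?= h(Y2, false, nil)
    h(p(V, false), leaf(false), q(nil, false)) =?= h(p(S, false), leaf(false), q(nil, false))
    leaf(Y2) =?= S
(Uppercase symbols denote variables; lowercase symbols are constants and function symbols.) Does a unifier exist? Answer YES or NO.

YES

Decompose h/3: leaf(false) =?= Y2,  false =?= false,  nil =?= nil.
Bind Y2 := leaf(false); substituting into the one remaining equation that mentions Y2 gives: leaf(leaf(false)) =?= S.
Delete trivial equation false =?= false.
Delete trivial equation nil =?= nil.
Decompose h/3: p(V, false) =?= p(S, false),  leaf(false) =?= leaf(false),  q(nil, false) =?= q(nil, false).
Decompose p/2: V =?= S,  false =?= false.
Bind V := S; no other remaining equation mentions V.
Delete trivial equation false =?= false.
Delete trivial equation leaf(false) =?= leaf(false).
Delete trivial equation q(nil, false) =?= q(nil, false).
Bind S := leaf(leaf(false)). Substituting into the earlier binding gives V := leaf(leaf(false)).
No equations remain and no clash or occurs-check failure arose, so a unifier exists.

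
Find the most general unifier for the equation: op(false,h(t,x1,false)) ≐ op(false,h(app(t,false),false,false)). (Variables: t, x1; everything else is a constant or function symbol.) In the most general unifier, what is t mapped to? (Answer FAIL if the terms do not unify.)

FAIL

Decompose op/2: false ≐ false,  h(t,x1,false) ≐ h(app(t,false),false,false).
Delete trivial equation false ≐ false.
Decompose h/3: t ≐ app(t,false),  x1 ≐ false,  false ≐ false.
Occurs check fails: t occurs in app(t,false); the equation t ≐ app(t,false) has no finite solution.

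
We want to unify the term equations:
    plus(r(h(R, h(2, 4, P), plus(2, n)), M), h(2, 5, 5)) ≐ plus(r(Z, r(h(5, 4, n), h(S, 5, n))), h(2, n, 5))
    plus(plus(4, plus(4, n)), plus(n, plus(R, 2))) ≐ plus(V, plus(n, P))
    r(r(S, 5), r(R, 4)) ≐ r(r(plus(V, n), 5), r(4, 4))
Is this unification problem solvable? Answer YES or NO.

NO

Decompose plus/2: r(h(R, h(2, 4, P), plus(2, n)), M) ≐ r(Z, r(h(5, 4, n), h(S, 5, n))),  h(2, 5, 5) ≐ h(2, n, 5).
Decompose r/2: h(R, h(2, 4, P), plus(2, n)) ≐ Z,  M ≐ r(h(5, 4, n), h(S, 5, n)).
Bind Z := h(R, h(2, 4, P), plus(2, n)); no other remaining equation mentions Z.
Bind M := r(h(5, 4, n), h(S, 5, n)); no other remaining equation mentions M.
Decompose h/3: 2 ≐ 2,  5 ≐ n,  5 ≐ 5.
Delete trivial equation 2 ≐ 2.
Clash: constants 5 and n differ; no unifier exists.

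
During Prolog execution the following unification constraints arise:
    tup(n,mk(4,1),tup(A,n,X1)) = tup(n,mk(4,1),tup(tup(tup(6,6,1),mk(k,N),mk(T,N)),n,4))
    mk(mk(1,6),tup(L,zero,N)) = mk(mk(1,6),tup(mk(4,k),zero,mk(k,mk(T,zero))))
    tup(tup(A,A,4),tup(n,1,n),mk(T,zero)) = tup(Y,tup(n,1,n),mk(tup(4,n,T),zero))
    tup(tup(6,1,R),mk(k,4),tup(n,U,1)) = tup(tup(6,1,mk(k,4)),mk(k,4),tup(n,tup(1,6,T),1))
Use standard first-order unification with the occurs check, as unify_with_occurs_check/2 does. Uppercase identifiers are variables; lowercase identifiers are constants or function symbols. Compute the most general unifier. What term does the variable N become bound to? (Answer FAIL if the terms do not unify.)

FAIL

Decompose tup/3: n = n,  mk(4,1) = mk(4,1),  tup(A,n,X1) = tup(tup(tup(6,6,1),mk(k,N),mk(T,N)),n,4).
Delete trivial equation n = n.
Delete trivial equation mk(4,1) = mk(4,1).
Decompose tup/3: A = tup(tup(6,6,1),mk(k,N),mk(T,N)),  n = n,  X1 = 4.
Bind A := tup(tup(6,6,1),mk(k,N),mk(T,N)); substituting into the one remaining equation that mentions A gives: tup(tup(tup(tup(6,6,1),mk(k,N),mk(T,N)),tup(tup(6,6,1),mk(k,N),mk(T,N)),4),tup(n,1,n),mk(T,zero)) = tup(Y,tup(n,1,n),mk(tup(4,n,T),zero)).
Delete trivial equation n = n.
Bind X1 := 4; no other remaining equation mentions X1.
Decompose mk/2: mk(1,6) = mk(1,6),  tup(L,zero,N) = tup(mk(4,k),zero,mk(k,mk(T,zero))).
Delete trivial equation mk(1,6) = mk(1,6).
Decompose tup/3: L = mk(4,k),  zero = zero,  N = mk(k,mk(T,zero)).
Bind L := mk(4,k); no other remaining equation mentions L.
Delete trivial equation zero = zero.
Bind N := mk(k,mk(T,zero)); substituting into the one remaining equation that mentions N gives: tup(tup(tup(tup(6,6,1),mk(k,mk(k,mk(T,zero))),mk(T,mk(k,mk(T,zero)))),tup(tup(6,6,1),mk(k,mk(k,mk(T,zero))),mk(T,mk(k,mk(T,zero)))),4),tup(n,1,n),mk(T,zero)) = tup(Y,tup(n,1,n),mk(tup(4,n,T),zero)). Substituting into the earlier binding gives A := tup(tup(6,6,1),mk(k,mk(k,mk(T,zero))),mk(T,mk(k,mk(T,zero)))).
Decompose tup/3: tup(tup(tup(6,6,1),mk(k,mk(k,mk(T,zero))),mk(T,mk(k,mk(T,zero)))),tup(tup(6,6,1),mk(k,mk(k,mk(T,zero))),mk(T,mk(k,mk(T,zero)))),4) = Y,  tup(n,1,n) = tup(n,1,n),  mk(T,zero) = mk(tup(4,n,T),zero).
Bind Y := tup(tup(tup(6,6,1),mk(k,mk(k,mk(T,zero))),mk(T,mk(k,mk(T,zero)))),tup(tup(6,6,1),mk(k,mk(k,mk(T,zero))),mk(T,mk(k,mk(T,zero)))),4); no other remaining equation mentions Y.
Delete trivial equation tup(n,1,n) = tup(n,1,n).
Decompose mk/2: T = tup(4,n,T),  zero = zero.
Occurs check fails: T occurs in tup(4,n,T); the equation T = tup(4,n,T) has no finite solution.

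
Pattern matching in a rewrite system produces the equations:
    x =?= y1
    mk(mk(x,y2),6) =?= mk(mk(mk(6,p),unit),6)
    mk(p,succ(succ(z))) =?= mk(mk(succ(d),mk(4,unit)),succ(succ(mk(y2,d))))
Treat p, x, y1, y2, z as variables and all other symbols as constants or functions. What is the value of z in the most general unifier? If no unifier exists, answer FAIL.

Bind x := y1; substituting into the one remaining equation that mentions x gives: mk(mk(y1,y2),6) =?= mk(mk(mk(6,p),unit),6).
Decompose mk/2: mk(y1,y2) =?= mk(mk(6,p),unit),  6 =?= 6.
Decompose mk/2: y1 =?= mk(6,p),  y2 =?= unit.
Bind y1 := mk(6,p); no other remaining equation mentions y1. Substituting into the earlier binding gives x := mk(6,p).
Bind y2 := unit; substituting into the one remaining equation that mentions y2 gives: mk(p,succ(succ(z))) =?= mk(mk(succ(d),mk(4,unit)),succ(succ(mk(unit,d)))).
Delete trivial equation 6 =?= 6.
Decompose mk/2: p =?= mk(succ(d),mk(4,unit)),  succ(succ(z)) =?= succ(succ(mk(unit,d))).
Bind p := mk(succ(d),mk(4,unit)); no other remaining equation mentions p. Substituting into the earlier bindings gives x := mk(6,mk(succ(d),mk(4,unit))), y1 := mk(6,mk(succ(d),mk(4,unit))).
Decompose succ/1: succ(z) =?= succ(mk(unit,d)).
Decompose succ/1: z =?= mk(unit,d).
Bind z := mk(unit,d).
MGU = { x := mk(6,mk(succ(d),mk(4,unit))), y1 := mk(6,mk(succ(d),mk(4,unit))), y2 := unit, p := mk(succ(d),mk(4,unit)), z := mk(unit,d) }, so z := mk(unit,d).

mk(unit,d)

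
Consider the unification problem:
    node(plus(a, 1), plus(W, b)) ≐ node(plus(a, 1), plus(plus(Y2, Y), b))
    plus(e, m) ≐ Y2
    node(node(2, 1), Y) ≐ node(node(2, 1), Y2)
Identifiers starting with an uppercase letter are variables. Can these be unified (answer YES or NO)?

YES

Decompose node/2: plus(a, 1) ≐ plus(a, 1),  plus(W, b) ≐ plus(plus(Y2, Y), b).
Delete trivial equation plus(a, 1) ≐ plus(a, 1).
Decompose plus/2: W ≐ plus(Y2, Y),  b ≐ b.
Bind W := plus(Y2, Y); no other remaining equation mentions W.
Delete trivial equation b ≐ b.
Bind Y2 := plus(e, m); substituting into the remaining equation gives: node(node(2, 1), Y) ≐ node(node(2, 1), plus(e, m)). Substituting into the earlier binding gives W := plus(plus(e, m), Y).
Decompose node/2: node(2, 1) ≐ node(2, 1),  Y ≐ plus(e, m).
Delete trivial equation node(2, 1) ≐ node(2, 1).
Bind Y := plus(e, m). Substituting into the earlier binding gives W := plus(plus(e, m), plus(e, m)).
No equations remain and no clash or occurs-check failure arose, so a unifier exists.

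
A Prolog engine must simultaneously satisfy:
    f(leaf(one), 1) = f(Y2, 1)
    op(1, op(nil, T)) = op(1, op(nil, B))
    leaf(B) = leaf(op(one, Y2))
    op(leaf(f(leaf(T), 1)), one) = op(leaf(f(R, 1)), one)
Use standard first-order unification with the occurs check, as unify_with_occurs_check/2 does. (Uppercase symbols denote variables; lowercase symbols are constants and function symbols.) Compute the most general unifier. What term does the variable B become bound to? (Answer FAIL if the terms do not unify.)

op(one, leaf(one))

Decompose f/2: leaf(one) = Y2,  1 = 1.
Bind Y2 := leaf(one); substituting into the one remaining equation that mentions Y2 gives: leaf(B) = leaf(op(one, leaf(one))).
Delete trivial equation 1 = 1.
Decompose op/2: 1 = 1,  op(nil, T) = op(nil, B).
Delete trivial equation 1 = 1.
Decompose op/2: nil = nil,  T = B.
Delete trivial equation nil = nil.
Bind T := B; substituting into the one remaining equation that mentions T gives: op(leaf(f(leaf(B), 1)), one) = op(leaf(f(R, 1)), one).
Decompose leaf/1: B = op(one, leaf(one)).
Bind B := op(one, leaf(one)); substituting into the remaining equation gives: op(leaf(f(leaf(op(one, leaf(one))), 1)), one) = op(leaf(f(R, 1)), one). Substituting into the earlier binding gives T := op(one, leaf(one)).
Decompose op/2: leaf(f(leaf(op(one, leaf(one))), 1)) = leaf(f(R, 1)),  one = one.
Decompose leaf/1: f(leaf(op(one, leaf(one))), 1) = f(R, 1).
Decompose f/2: leaf(op(one, leaf(one))) = R,  1 = 1.
Bind R := leaf(op(one, leaf(one))); no other remaining equation mentions R.
Delete trivial equation 1 = 1.
Delete trivial equation one = one.
MGU = { Y2 = leaf(one), T = op(one, leaf(one)), B = op(one, leaf(one)), R = leaf(op(one, leaf(one))) }, so B = op(one, leaf(one)).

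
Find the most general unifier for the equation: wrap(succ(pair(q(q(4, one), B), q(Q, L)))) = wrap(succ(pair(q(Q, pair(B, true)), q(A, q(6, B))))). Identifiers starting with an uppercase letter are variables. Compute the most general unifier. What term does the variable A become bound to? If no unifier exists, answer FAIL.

FAIL

Decompose wrap/1: succ(pair(q(q(4, one), B), q(Q, L))) = succ(pair(q(Q, pair(B, true)), q(A, q(6, B)))).
Decompose succ/1: pair(q(q(4, one), B), q(Q, L)) = pair(q(Q, pair(B, true)), q(A, q(6, B))).
Decompose pair/2: q(q(4, one), B) = q(Q, pair(B, true)),  q(Q, L) = q(A, q(6, B)).
Decompose q/2: q(4, one) = Q,  B = pair(B, true).
Bind Q := q(4, one); substituting into the one remaining equation that mentions Q gives: q(q(4, one), L) = q(A, q(6, B)).
Occurs check fails: B occurs in pair(B, true); the equation B = pair(B, true) has no finite solution.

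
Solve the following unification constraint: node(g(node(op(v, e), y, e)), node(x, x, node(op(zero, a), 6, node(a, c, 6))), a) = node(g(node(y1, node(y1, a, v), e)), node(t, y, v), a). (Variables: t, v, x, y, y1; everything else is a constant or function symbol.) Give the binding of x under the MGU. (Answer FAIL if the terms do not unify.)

node(op(node(op(zero, a), 6, node(a, c, 6)), e), a, node(op(zero, a), 6, node(a, c, 6)))

Decompose node/3: g(node(op(v, e), y, e)) = g(node(y1, node(y1, a, v), e)),  node(x, x, node(op(zero, a), 6, node(a, c, 6))) = node(t, y, v),  a = a.
Decompose g/1: node(op(v, e), y, e) = node(y1, node(y1, a, v), e).
Decompose node/3: op(v, e) = y1,  y = node(y1, a, v),  e = e.
Bind y1 := op(v, e); substituting into the one remaining equation that mentions y1 gives: y = node(op(v, e), a, v).
Bind y := node(op(v, e), a, v); substituting into the one remaining equation that mentions y gives: node(x, x, node(op(zero, a), 6, node(a, c, 6))) = node(t, node(op(v, e), a, v), v).
Delete trivial equation e = e.
Decompose node/3: x = t,  x = node(op(v, e), a, v),  node(op(zero, a), 6, node(a, c, 6)) = v.
Bind x := t; substituting into the one remaining equation that mentions x gives: t = node(op(v, e), a, v).
Bind t := node(op(v, e), a, v); no other remaining equation mentions t. Substituting into the earlier binding gives x := node(op(v, e), a, v).
Bind v := node(op(zero, a), 6, node(a, c, 6)); no other remaining equation mentions v. Substituting into the earlier bindings gives y1 := op(node(op(zero, a), 6, node(a, c, 6)), e), y := node(op(node(op(zero, a), 6, node(a, c, 6)), e), a, node(op(zero, a), 6, node(a, c, 6))), x := node(op(node(op(zero, a), 6, node(a, c, 6)), e), a, node(op(zero, a), 6, node(a, c, 6))), t := node(op(node(op(zero, a), 6, node(a, c, 6)), e), a, node(op(zero, a), 6, node(a, c, 6))).
Delete trivial equation a = a.
MGU = { y1 ↦ op(node(op(zero, a), 6, node(a, c, 6)), e), y ↦ node(op(node(op(zero, a), 6, node(a, c, 6)), e), a, node(op(zero, a), 6, node(a, c, 6))), x ↦ node(op(node(op(zero, a), 6, node(a, c, 6)), e), a, node(op(zero, a), 6, node(a, c, 6))), t ↦ node(op(node(op(zero, a), 6, node(a, c, 6)), e), a, node(op(zero, a), 6, node(a, c, 6))), v ↦ node(op(zero, a), 6, node(a, c, 6)) }, so x ↦ node(op(node(op(zero, a), 6, node(a, c, 6)), e), a, node(op(zero, a), 6, node(a, c, 6))).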